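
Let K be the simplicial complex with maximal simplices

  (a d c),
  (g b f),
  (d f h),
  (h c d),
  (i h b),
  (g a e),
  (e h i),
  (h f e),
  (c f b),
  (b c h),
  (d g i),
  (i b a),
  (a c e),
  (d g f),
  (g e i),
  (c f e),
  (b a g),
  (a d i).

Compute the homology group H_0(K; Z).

H_0 ≅ Z.

We work with the vertex ordering a < b < c < d < e < f < g < h < i. The simplices of K, each written with vertices in increasing order, are:

  0-simplices (9): a, b, c, d, e, f, g, h, i
  1-simplices (27): ab, ac, ad, ae, ag, ai, bc, bf, bg, bh, bi, cd, ce, cf, ch, df, dg, dh, di, ef, eg, eh, ei, fg, fh, gi, hi
  2-simplices (18): abg, abi, acd, ace, adi, aeg, bcf, bch, bfg, bhi, cdh, cef, dfg, dfh, dgi, efh, egi, ehi

Hence C_0 ≅ Z^9, C_1 ≅ Z^27, C_2 ≅ Z^18.

The boundary map ∂_1: C_1 → C_0 sends each edge [p,q] (with p < q) to q − p. For instance
  ∂ab = b − a.
This gives a 9×27 integer matrix of rank 8; reducing to Smith normal form yields diagonal entries (1,1,1,1,1,1,1,1).

The boundary map ∂_2: C_2 → C_1 sends each 2-simplex [p,q,r] to [q,r] − [p,r] + [p,q]. For instance
  ∂adi = di − ai + ad,
  ∂ehi = hi − ei + eh.
The resulting 27×18 matrix has rank 18, and its Smith normal form has invariant factors (1,1,1,1,1,1,1,1,1,1,1,1,1,1,1,1,1,2).

Reading off H_k = ker ∂_k / im ∂_{k+1}:

  H_0: rank C_0 − rank ∂_1 = 9 − 8 = 1, and the invariant factors of ∂_1 are all 1, so H_0 = Z.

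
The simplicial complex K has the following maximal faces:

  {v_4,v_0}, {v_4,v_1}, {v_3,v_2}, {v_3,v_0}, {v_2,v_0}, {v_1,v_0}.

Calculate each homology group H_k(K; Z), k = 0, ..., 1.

K has 5 vertices, 6 edges.
rank ∂_0 = 0, rank ∂_1 = 4 ⇒ b_0 = 5 − 0 − 4 = 1; all invariant factors of ∂_1 are 1 so no torsion. So H_0 ≅ Z.
rank ∂_1 = 4, rank ∂_2 = 0 ⇒ b_1 = 6 − 4 − 0 = 2. So H_1 ≅ Z^2.

H_0 = Z,  H_1 = Z^2.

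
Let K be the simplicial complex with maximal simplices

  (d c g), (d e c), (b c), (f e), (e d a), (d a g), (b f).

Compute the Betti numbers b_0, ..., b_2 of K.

Take the total order a < b < c < d < e < f < g on the vertex set. Then K (dimension 2) consists of the simplices:

  0-simplices (7): a, b, c, d, e, f, g
  1-simplices (11): ad, ae, ag, bc, bf, cd, ce, cg, de, dg, ef
  2-simplices (4): ade, adg, cde, cdg

giving chain groups C_0 ≅ Z^7, C_1 ≅ Z^11, C_2 ≅ Z^4.

The boundary map ∂_1: C_1 → C_0 maps an edge to its endpoints' difference, ∂[p,q] = q − p. For instance
  ∂de = e − d.
As a 7×11 matrix over Z this has rank 6, with invariant factors (1,1,1,1,1,1).

Boundary ∂_2: C_2 → C_1 maps a triangle to the signed sum of its edges. For instance
  ∂adg = dg − ag + ad,
  ∂cde = de − ce + cd.
The 11×4 boundary matrix has rank 4 and Smith normal form diag(1,1,1,1).

Computing H_k = (kernel of ∂_k) / (image of ∂_{k+1}):

  H_0: rank C_0 − rank ∂_1 = 7 − 6 = 1, and the invariant factors of ∂_1 are all 1, so H_0 ≅ Z.
  H_1: rank ker ∂_1 − rank ∂_2 = (11 − 6) − 4 = 1, and the invariant factors of ∂_2 are all 1, so H_1 ≅ Z.
  H_2: rank ker ∂_2 − rank ∂_3 = (4 − 4) − 0 = 0, and there is no ∂_3, so H_2 ≅ 0.

As a check, the Euler characteristic is 7 − 11 + 4 = 0, which agrees with 1 − 1 + 0 = 0.

Hence the Betti numbers are b_0 = 1, b_1 = 1, b_2 = 0.

b_0 = 1, b_1 = 1, b_2 = 0.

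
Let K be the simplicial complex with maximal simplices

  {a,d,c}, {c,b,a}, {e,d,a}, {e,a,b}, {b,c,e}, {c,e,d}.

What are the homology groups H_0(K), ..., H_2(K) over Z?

Order the vertices as a < b < c < d < e. Listing each simplex with vertices in this order, K has dimension 2 with simplices:

  0-simplices (5): a, b, c, d, e
  1-simplices (9): ab, ac, ad, ae, bc, be, cd, ce, de
  2-simplices (6): abc, abe, acd, ade, bce, cde

Hence C_0 ≅ Z^5, C_1 ≅ Z^9, C_2 ≅ Z^6.

Boundary ∂_1: C_1 → C_0 is given by ∂[p,q] = [q] − [p]. For instance
  ∂bc = c − b.
As a 5×9 matrix over Z this has rank 4, with invariant factors (1,1,1,1).

Boundary ∂_2: C_2 → C_1 sends each 2-simplex [p,q,r] to [q,r] − [p,r] + [p,q]. For instance
  ∂acd = cd − ad + ac,
  ∂ade = de − ae + ad.
This gives a 9×6 integer matrix of rank 5; reducing to Smith normal form yields diagonal entries (1,1,1,1,1).

Reading off H_k = ker ∂_k / im ∂_{k+1}:

  H_0: rank C_0 − rank ∂_1 = 5 − 4 = 1, and the invariant factors of ∂_1 are all 1, so H_0 = Z.
  H_1: rank ker ∂_1 − rank ∂_2 = (9 − 4) − 5 = 0, and the invariant factors of ∂_2 are all 1, so H_1 = 0.
  H_2: rank ker ∂_2 − rank ∂_3 = (6 − 5) − 0 = 1, and there is no ∂_3, so H_2 = Z.

H_0 = Z,  H_1 = 0,  H_2 = Z.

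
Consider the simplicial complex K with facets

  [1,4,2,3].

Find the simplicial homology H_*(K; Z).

K has 4 vertices, 6 edges, 4 triangles, 1 3-simplex.
rank ∂_0 = 0, rank ∂_1 = 3 ⇒ b_0 = 4 − 0 − 3 = 1; all invariant factors of ∂_1 are 1 so no torsion. So H_0 ≅ Z.
rank ∂_1 = 3, rank ∂_2 = 3 ⇒ b_1 = 6 − 3 − 3 = 0; all invariant factors of ∂_2 are 1 so no torsion. So H_1 ≅ 0.
rank ∂_2 = 3, rank ∂_3 = 1 ⇒ b_2 = 4 − 3 − 1 = 0; all invariant factors of ∂_3 are 1 so no torsion. So H_2 ≅ 0.
rank ∂_3 = 1, rank ∂_4 = 0 ⇒ b_3 = 1 − 1 − 0 = 0. So H_3 ≅ 0.

H_0 ≅ Z,  H_1 = 0,  H_2 = 0,  H_3 = 0.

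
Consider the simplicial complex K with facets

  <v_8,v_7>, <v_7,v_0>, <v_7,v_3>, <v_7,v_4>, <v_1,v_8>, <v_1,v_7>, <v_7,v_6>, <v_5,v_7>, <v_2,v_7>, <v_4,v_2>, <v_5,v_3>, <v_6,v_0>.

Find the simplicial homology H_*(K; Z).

Fix the vertex order v_0 < v_1 < v_2 < v_3 < v_4 < v_5 < v_6 < v_7 < v_8 and write every simplex with vertices in increasing order. Then dim K = 1 and the simplices of K are:

  0-simplices (9): [v_0], [v_1], [v_2], [v_3], [v_4], [v_5], [v_6], [v_7], [v_8]
  1-simplices (12): [v_0,v_6], [v_0,v_7], [v_1,v_7], [v_1,v_8], [v_2,v_4], [v_2,v_7], [v_3,v_5], [v_3,v_7], [v_4,v_7], [v_5,v_7], [v_6,v_7], [v_7,v_8]

Hence C_0 ≅ Z^9, C_1 ≅ Z^12.

Boundary ∂_1: C_1 → C_0 is given by ∂[p,q] = [q] − [p].
As a 9×12 matrix over Z this has rank 8, with invariant factors (1,1,1,1,1,1,1,1).

From H_k ≅ ker(∂_k) / im(∂_{k+1}) we obtain:

  H_0: rank C_0 − rank ∂_1 = 9 − 8 = 1, and the invariant factors of ∂_1 are all 1, so H_0 = Z.
  H_1: rank ker ∂_1 − rank ∂_2 = (12 − 8) − 0 = 4, and there is no ∂_2, so H_1 = Z^4.

H_0 = Z,  H_1 = Z^4.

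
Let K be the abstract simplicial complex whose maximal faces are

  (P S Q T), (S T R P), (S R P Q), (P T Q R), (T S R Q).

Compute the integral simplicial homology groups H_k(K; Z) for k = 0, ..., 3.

H_0 = Z,  H_1 = 0,  H_2 = 0,  H_3 = Z.

We work with the vertex ordering P < Q < R < S < T. The simplices of K, each written with vertices in increasing order, are:

  0-simplices (5): P, Q, R, S, T
  1-simplices (10): PQ, PR, PS, PT, QR, QS, QT, RS, RT, ST
  2-simplices (10): PQR, PQS, PQT, PRS, PRT, PST, QRS, QRT, QST, RST
  3-simplices (5): PQRS, PQRT, PQST, PRST, QRST

so the chain groups are C_0 ≅ Z^5, C_1 ≅ Z^10, C_2 ≅ Z^10, C_3 ≅ Z^5.

∂_1: C_1 → C_0 maps an edge to its endpoints' difference, ∂[p,q] = q − p.
This gives a 5×10 integer matrix of rank 4; reducing to Smith normal form yields diagonal entries (1,1,1,1).

Boundary ∂_2: C_2 → C_1 sends each 2-simplex [p,q,r] to [q,r] − [p,r] + [p,q]. For instance
  ∂PST = ST − PT + PS,
  ∂QRT = RT − QT + QR.
The 10×10 boundary matrix has rank 6 and Smith normal form diag(1,1,1,1,1,1).

Boundary ∂_3: C_3 → C_2 sends each 3-simplex σ to the alternating sum Σ_i (−1)^i (σ with its i-th vertex removed). For instance
  ∂PRST = RST − PST + PRT − PRS,
  ∂PQRT = QRT − PRT + PQT − PQR.
As a 10×5 matrix over Z this has rank 4, with invariant factors (1,1,1,1).

From H_k ≅ ker(∂_k) / im(∂_{k+1}) we obtain:

  H_0: rank C_0 − rank ∂_1 = 5 − 4 = 1, and the invariant factors of ∂_1 are all 1, so H_0 ≅ Z.
  H_1: rank ker ∂_1 − rank ∂_2 = (10 − 4) − 6 = 0, and the invariant factors of ∂_2 are all 1, so H_1 ≅ 0.
  H_2: rank ker ∂_2 − rank ∂_3 = (10 − 6) − 4 = 0, and the invariant factors of ∂_3 are all 1, so H_2 ≅ 0.
  H_3: rank ker ∂_3 − rank ∂_4 = (5 − 4) − 0 = 1, and there is no ∂_4, so H_3 ≅ Z.

(K is a triangulation of the 3-sphere S^3.)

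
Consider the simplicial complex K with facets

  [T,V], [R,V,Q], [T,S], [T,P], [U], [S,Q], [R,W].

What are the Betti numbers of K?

Order the vertices as P < Q < R < S < T < U < V < W. Listing each simplex with vertices in this order, K has dimension 2 with simplices:

  0-simplices (8): P, Q, R, S, T, U, V, W
  1-simplices (8): PT, QR, QS, QV, RV, RW, ST, TV
  2-simplices (1): QRV

Hence C_0 ≅ Z^8, C_1 ≅ Z^8, C_2 ≅ Z^1.

Boundary ∂_1: C_1 → C_0 is given by ∂[p,q] = [q] − [p]. For instance
  ∂QR = R − Q.
As a 8×8 matrix over Z this has rank 6, with invariant factors (1,1,1,1,1,1).

The boundary map ∂_2: C_2 → C_1 sends each 2-simplex [p,q,r] to [q,r] − [p,r] + [p,q]. For instance
  ∂QRV = RV − QV + QR.
The 8×1 boundary matrix has rank 1 and Smith normal form diag(1).

Computing H_k = (kernel of ∂_k) / (image of ∂_{k+1}):

  H_0: rank C_0 − rank ∂_1 = 8 − 6 = 2, and the invariant factors of ∂_1 are all 1, so H_0 ≅ Z^2.
  H_1: rank ker ∂_1 − rank ∂_2 = (8 − 6) − 1 = 1, and the invariant factors of ∂_2 are all 1, so H_1 ≅ Z.
  H_2: rank ker ∂_2 − rank ∂_3 = (1 − 1) − 0 = 0, and there is no ∂_3, so H_2 ≅ 0.

As a check, the Euler characteristic is 8 − 8 + 1 = 1, which agrees with 2 − 1 + 0 = 1.

Hence the Betti numbers are b_0 = 2, b_1 = 1, b_2 = 0.

b_0 = 2, b_1 = 1, b_2 = 0.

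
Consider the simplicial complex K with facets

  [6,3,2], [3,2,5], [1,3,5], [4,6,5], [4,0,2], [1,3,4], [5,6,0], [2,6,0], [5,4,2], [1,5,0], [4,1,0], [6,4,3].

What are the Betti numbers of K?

Fix the vertex order 0 < 1 < 2 < 3 < 4 < 5 < 6 and write every simplex with vertices in increasing order. Then dim K = 2 and the simplices of K are:

  0-simplices (7): [0], [1], [2], [3], [4], [5], [6]
  1-simplices (18): [0,1], [0,2], [0,4], [0,5], [0,6], [1,3], [1,4], [1,5], [2,3], [2,4], [2,5], [2,6], [3,4], [3,5], [3,6], [4,5], [4,6], [5,6]
  2-simplices (12): [0,1,4], [0,1,5], [0,2,4], [0,2,6], [0,5,6], [1,3,4], [1,3,5], [2,3,5], [2,3,6], [2,4,5], [3,4,6], [4,5,6]

so the chain groups are C_0 ≅ Z^7, C_1 ≅ Z^18, C_2 ≅ Z^12.

The boundary map ∂_1: C_1 → C_0 sends each edge [p,q] (with p < q) to q − p. For instance
  ∂[0,5] = [5] − [0].
This gives a 7×18 integer matrix of rank 6; reducing to Smith normal form yields diagonal entries (1,1,1,1,1,1).

∂_2: C_2 → C_1 acts by ∂[p,q,r] = [q,r] − [p,r] + [p,q]. For instance
  ∂[3,4,6] = [4,6] − [3,6] + [3,4],
  ∂[0,1,4] = [1,4] − [0,4] + [0,1].
The 18×12 boundary matrix has rank 12 and Smith normal form diag(1,1,1,1,1,1,1,1,1,1,1,2).

Now H_k = ker ∂_k / im ∂_{k+1}, so:

  H_0: rank C_0 − rank ∂_1 = 7 − 6 = 1, and the invariant factors of ∂_1 are all 1, so H_0 ≅ Z.
  H_1: rank ker ∂_1 − rank ∂_2 = (18 − 6) − 12 = 0, and ∂_2 has invariant factor 2 > 1, so H_1 ≅ Z/2.
  H_2: rank ker ∂_2 − rank ∂_3 = (12 − 12) − 0 = 0, and there is no ∂_3, so H_2 ≅ 0.

Hence the Betti numbers are b_0 = 1, b_1 = 0, b_2 = 0.

b_0 = 1, b_1 = 0, b_2 = 0.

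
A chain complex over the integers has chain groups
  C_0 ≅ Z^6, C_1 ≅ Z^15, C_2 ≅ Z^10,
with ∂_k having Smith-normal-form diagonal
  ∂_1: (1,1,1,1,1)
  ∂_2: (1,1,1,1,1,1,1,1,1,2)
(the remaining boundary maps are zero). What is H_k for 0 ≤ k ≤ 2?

H_0: b_0 = 6 − 0 − 5 = 1; torsion from ∂_1 factors > 1: none. So H_0 = Z.
H_1: b_1 = 15 − 5 − 10 = 0; torsion from ∂_2 factors > 1: [2]. So H_1 = Z/2.
H_2: b_2 = 10 − 10 − 0 = 0; torsion from ∂_3 factors > 1: none. So H_2 = 0.

H_0 = Z,  H_1 = Z/2,  H_2 = 0.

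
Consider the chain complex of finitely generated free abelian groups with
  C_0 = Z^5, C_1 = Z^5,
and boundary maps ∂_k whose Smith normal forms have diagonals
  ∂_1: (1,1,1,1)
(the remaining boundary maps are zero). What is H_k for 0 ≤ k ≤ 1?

H_0 = Z,  H_1 = Z.

H_0: b_0 = 5 − 0 − 4 = 1; torsion from ∂_1 factors > 1: none. So H_0 = Z.
H_1: b_1 = 5 − 4 − 0 = 1; torsion from ∂_2 factors > 1: none. So H_1 = Z.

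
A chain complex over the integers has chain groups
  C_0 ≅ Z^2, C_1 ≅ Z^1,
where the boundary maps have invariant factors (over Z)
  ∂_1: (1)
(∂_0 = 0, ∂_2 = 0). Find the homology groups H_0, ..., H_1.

H_0: b_0 = 2 − 0 − 1 = 1; torsion from ∂_1 factors > 1: none. So H_0 ≅ Z.
H_1: b_1 = 1 − 1 − 0 = 0; torsion from ∂_2 factors > 1: none. So H_1 ≅ 0.

H_0 ≅ Z,  H_1 = 0.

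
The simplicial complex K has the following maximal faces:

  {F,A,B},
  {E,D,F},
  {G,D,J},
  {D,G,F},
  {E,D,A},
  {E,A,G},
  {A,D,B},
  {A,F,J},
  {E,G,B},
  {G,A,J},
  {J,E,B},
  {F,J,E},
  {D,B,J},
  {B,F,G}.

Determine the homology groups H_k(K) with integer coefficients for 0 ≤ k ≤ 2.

Take the total order A < B < D < E < F < G < J on the vertex set. Then K (dimension 2) consists of the simplices:

  0-simplices (7): A, B, D, E, F, G, J
  1-simplices (21): AB, AD, AE, AF, AG, AJ, BD, BE, BF, BG, BJ, DE, DF, DG, DJ, EF, EG, EJ, FG, FJ, GJ
  2-simplices (14): ABD, ABF, ADE, AEG, AFJ, AGJ, BDJ, BEG, BEJ, BFG, DEF, DFG, DGJ, EFJ

Hence C_0 ≅ Z^7, C_1 ≅ Z^21, C_2 ≅ Z^14.

Boundary ∂_1: C_1 → C_0 sends each edge [p,q] (with p < q) to q − p. For instance
  ∂DG = G − D.
This gives a 7×21 integer matrix of rank 6; reducing to Smith normal form yields diagonal entries (1,1,1,1,1,1).

∂_2: C_2 → C_1 acts by ∂[p,q,r] = [q,r] − [p,r] + [p,q]. For instance
  ∂DGJ = GJ − DJ + DG,
  ∂ADE = DE − AE + AD.
This gives a 21×14 integer matrix of rank 13; reducing to Smith normal form yields diagonal entries (1,1,1,1,1,1,1,1,1,1,1,1,1).

Now H_k = ker ∂_k / im ∂_{k+1}, so:

  H_0: rank C_0 − rank ∂_1 = 7 − 6 = 1, and the invariant factors of ∂_1 are all 1, so H_0 = Z.
  H_1: rank ker ∂_1 − rank ∂_2 = (21 − 6) − 13 = 2, and the invariant factors of ∂_2 are all 1, so H_1 = Z^2.
  H_2: rank ker ∂_2 − rank ∂_3 = (14 − 13) − 0 = 1, and there is no ∂_3, so H_2 = Z.

H_0 = Z,  H_1 = Z^2,  H_2 = Z.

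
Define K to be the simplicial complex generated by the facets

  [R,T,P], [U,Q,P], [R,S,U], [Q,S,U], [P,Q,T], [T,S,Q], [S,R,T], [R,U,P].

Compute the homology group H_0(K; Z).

H_0 = Z.

We work with the vertex ordering P < Q < R < S < T < U. The simplices of K, each written with vertices in increasing order, are:

  0-simplices (6): P, Q, R, S, T, U
  1-simplices (12): PQ, PR, PT, PU, QS, QT, QU, RS, RT, RU, ST, SU
  2-simplices (8): PQT, PQU, PRT, PRU, QST, QSU, RST, RSU

Hence C_0 ≅ Z^6, C_1 ≅ Z^12, C_2 ≅ Z^8.

∂_1: C_1 → C_0 maps an edge to its endpoints' difference, ∂[p,q] = q − p.
The 6×12 boundary matrix has rank 5 and Smith normal form diag(1,1,1,1,1).

Boundary ∂_2: C_2 → C_1 acts by ∂[p,q,r] = [q,r] − [p,r] + [p,q]. For instance
  ∂PRT = RT − PT + PR,
  ∂QSU = SU − QU + QS.
The resulting 12×8 matrix has rank 7, and its Smith normal form has invariant factors (1,1,1,1,1,1,1).

Reading off H_k = ker ∂_k / im ∂_{k+1}:

  H_0: rank C_0 − rank ∂_1 = 6 − 5 = 1, and the invariant factors of ∂_1 are all 1, so H_0 ≅ Z.

(K is a triangulation of the 2-sphere S^2.)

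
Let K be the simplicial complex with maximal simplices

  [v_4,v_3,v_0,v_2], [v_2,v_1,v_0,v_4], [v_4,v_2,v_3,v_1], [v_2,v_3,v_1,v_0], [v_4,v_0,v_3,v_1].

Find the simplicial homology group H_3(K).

H_3 ≅ Z.

Fix the vertex order v_0 < v_1 < v_2 < v_3 < v_4 and write every simplex with vertices in increasing order. Then dim K = 3 and the simplices of K are:

  0-simplices (5): [v_0], [v_1], [v_2], [v_3], [v_4]
  1-simplices (10): [v_0,v_1], [v_0,v_2], [v_0,v_3], [v_0,v_4], [v_1,v_2], [v_1,v_3], [v_1,v_4], [v_2,v_3], [v_2,v_4], [v_3,v_4]
  2-simplices (10): [v_0,v_1,v_2], [v_0,v_1,v_3], [v_0,v_1,v_4], [v_0,v_2,v_3], [v_0,v_2,v_4], [v_0,v_3,v_4], [v_1,v_2,v_3], [v_1,v_2,v_4], [v_1,v_3,v_4], [v_2,v_3,v_4]
  3-simplices (5): [v_0,v_1,v_2,v_3], [v_0,v_1,v_2,v_4], [v_0,v_1,v_3,v_4], [v_0,v_2,v_3,v_4], [v_1,v_2,v_3,v_4]

Hence C_0 ≅ Z^5, C_1 ≅ Z^10, C_2 ≅ Z^10, C_3 ≅ Z^5.

∂_1: C_1 → C_0 sends each edge [p,q] (with p < q) to q − p. For instance
  ∂[v_1,v_3] = [v_3] − [v_1].
The resulting 5×10 matrix has rank 4, and its Smith normal form has invariant factors (1,1,1,1).

∂_2: C_2 → C_1 acts by ∂[p,q,r] = [q,r] − [p,r] + [p,q]. For instance
  ∂[v_0,v_1,v_4] = [v_1,v_4] − [v_0,v_4] + [v_0,v_1],
  ∂[v_0,v_1,v_3] = [v_1,v_3] − [v_0,v_3] + [v_0,v_1].
The resulting 10×10 matrix has rank 6, and its Smith normal form has invariant factors (1,1,1,1,1,1).

∂_3: C_3 → C_2 sends each 3-simplex σ to the alternating sum Σ_i (−1)^i (σ with its i-th vertex removed). For instance
  ∂[v_0,v_2,v_3,v_4] = [v_2,v_3,v_4] − [v_0,v_3,v_4] + [v_0,v_2,v_4] − [v_0,v_2,v_3],
  ∂[v_0,v_1,v_3,v_4] = [v_1,v_3,v_4] − [v_0,v_3,v_4] + [v_0,v_1,v_4] − [v_0,v_1,v_3].
This gives a 10×5 integer matrix of rank 4; reducing to Smith normal form yields diagonal entries (1,1,1,1).

Computing H_k = (kernel of ∂_k) / (image of ∂_{k+1}):

  H_3: rank ker ∂_3 − rank ∂_4 = (5 − 4) − 0 = 1, and there is no ∂_4, so H_3 = Z.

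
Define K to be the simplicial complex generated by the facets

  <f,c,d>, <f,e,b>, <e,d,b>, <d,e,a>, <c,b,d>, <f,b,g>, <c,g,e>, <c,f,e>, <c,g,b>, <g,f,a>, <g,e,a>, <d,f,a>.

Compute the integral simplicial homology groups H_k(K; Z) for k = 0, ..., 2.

H_0 = Z,  H_1 = Z/2Z,  H_2 = 0.

Order the vertices as a < b < c < d < e < f < g. Listing each simplex with vertices in this order, K has dimension 2 with simplices:

  0-simplices (7): a, b, c, d, e, f, g
  1-simplices (18): ad, ae, af, ag, bc, bd, be, bf, bg, cd, ce, cf, cg, de, df, ef, eg, fg
  2-simplices (12): ade, adf, aeg, afg, bcd, bcg, bde, bef, bfg, cdf, cef, ceg

so the chain groups are C_0 ≅ Z^7, C_1 ≅ Z^18, C_2 ≅ Z^12.

The boundary map ∂_1: C_1 → C_0 maps an edge to its endpoints' difference, ∂[p,q] = q − p.
As a 7×18 matrix over Z this has rank 6, with invariant factors (1,1,1,1,1,1).

∂_2: C_2 → C_1 acts by ∂[p,q,r] = [q,r] − [p,r] + [p,q]. For instance
  ∂bcg = cg − bg + bc,
  ∂bef = ef − bf + be.
The 18×12 boundary matrix has rank 12 and Smith normal form diag(1,1,1,1,1,1,1,1,1,1,1,2).

Computing H_k = (kernel of ∂_k) / (image of ∂_{k+1}):

  H_0: rank C_0 − rank ∂_1 = 7 − 6 = 1, and the invariant factors of ∂_1 are all 1, so H_0 = Z.
  H_1: rank ker ∂_1 − rank ∂_2 = (18 − 6) − 12 = 0, and ∂_2 has invariant factor 2 > 1, so H_1 = Z/2Z.
  H_2: rank ker ∂_2 − rank ∂_3 = (12 − 12) − 0 = 0, and there is no ∂_3, so H_2 = 0.

(K is a triangulation of the real projective plane RP^2.)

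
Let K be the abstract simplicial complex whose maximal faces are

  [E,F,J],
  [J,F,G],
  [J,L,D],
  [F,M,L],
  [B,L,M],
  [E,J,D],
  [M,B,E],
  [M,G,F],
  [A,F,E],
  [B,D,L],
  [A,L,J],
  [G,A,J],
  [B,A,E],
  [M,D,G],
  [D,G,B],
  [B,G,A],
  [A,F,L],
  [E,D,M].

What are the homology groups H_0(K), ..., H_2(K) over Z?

H_0 ≅ Z,  H_1 ≅ Z ⊕ Z/2Z,  H_2 = 0.

K has 9 vertices, 27 edges, 18 triangles.
rank ∂_0 = 0, rank ∂_1 = 8 ⇒ b_0 = 9 − 0 − 8 = 1; all invariant factors of ∂_1 are 1 so no torsion. So H_0 ≅ Z.
rank ∂_1 = 8, rank ∂_2 = 18 ⇒ b_1 = 27 − 8 − 18 = 1; ∂_2 has invariant factor(s) [2] giving torsion. So H_1 ≅ Z ⊕ Z/2Z.
rank ∂_2 = 18, rank ∂_3 = 0 ⇒ b_2 = 18 − 18 − 0 = 0. So H_2 ≅ 0.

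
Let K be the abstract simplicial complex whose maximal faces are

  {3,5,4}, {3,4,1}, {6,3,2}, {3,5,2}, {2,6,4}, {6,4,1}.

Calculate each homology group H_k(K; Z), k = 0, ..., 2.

Order the vertices as 1 < 2 < 3 < 4 < 5 < 6. Listing each simplex with vertices in this order, K has dimension 2 with simplices:

  0-simplices (6): [1], [2], [3], [4], [5], [6]
  1-simplices (12): [1,3], [1,4], [1,6], [2,3], [2,4], [2,5], [2,6], [3,4], [3,5], [3,6], [4,5], [4,6]
  2-simplices (6): [1,3,4], [1,4,6], [2,3,5], [2,3,6], [2,4,6], [3,4,5]

giving chain groups C_0 ≅ Z^6, C_1 ≅ Z^12, C_2 ≅ Z^6.

Boundary ∂_1: C_1 → C_0 is given by ∂[p,q] = [q] − [p].
This gives a 6×12 integer matrix of rank 5; reducing to Smith normal form yields diagonal entries (1,1,1,1,1).

∂_2: C_2 → C_1 sends each 2-simplex [p,q,r] to [q,r] − [p,r] + [p,q]. For instance
  ∂[1,4,6] = [4,6] − [1,6] + [1,4],
  ∂[3,4,5] = [4,5] − [3,5] + [3,4].
As a 12×6 matrix over Z this has rank 6, with invariant factors (1,1,1,1,1,1).

Now H_k = ker ∂_k / im ∂_{k+1}, so:

  H_0: rank C_0 − rank ∂_1 = 6 − 5 = 1, and the invariant factors of ∂_1 are all 1, so H_0 = Z.
  H_1: rank ker ∂_1 − rank ∂_2 = (12 − 5) − 6 = 1, and the invariant factors of ∂_2 are all 1, so H_1 = Z.
  H_2: rank ker ∂_2 − rank ∂_3 = (6 − 6) − 0 = 0, and there is no ∂_3, so H_2 = 0.

(K is a triangulation of the cylinder S^1 x I.)

H_0 = Z,  H_1 = Z,  H_2 = 0.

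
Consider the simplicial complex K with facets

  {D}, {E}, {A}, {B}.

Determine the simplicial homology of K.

H_0 = Z^4.

Take the total order A < B < D < E on the vertex set. Then K (dimension 0) consists of the simplices:

  0-simplices (4): A, B, D, E

giving chain groups C_0 ≅ Z^4.

From H_k ≅ ker(∂_k) / im(∂_{k+1}) we obtain:

  H_0: rank C_0 − rank ∂_1 = 4 − 0 = 4, and there is no ∂_1, so H_0 ≅ Z^4.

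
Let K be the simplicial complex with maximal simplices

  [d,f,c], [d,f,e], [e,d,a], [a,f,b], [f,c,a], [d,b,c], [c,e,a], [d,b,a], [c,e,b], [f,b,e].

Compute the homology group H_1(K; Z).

H_1 = Z_2.

We work with the vertex ordering a < b < c < d < e < f. The simplices of K, each written with vertices in increasing order, are:

  0-simplices (6): a, b, c, d, e, f
  1-simplices (15): ab, ac, ad, ae, af, bc, bd, be, bf, cd, ce, cf, de, df, ef
  2-simplices (10): abd, abf, ace, acf, ade, bcd, bce, bef, cdf, def

so the chain groups are C_0 ≅ Z^6, C_1 ≅ Z^15, C_2 ≅ Z^10.

Boundary ∂_1: C_1 → C_0 sends each edge [p,q] (with p < q) to q − p. For instance
  ∂bd = d − b.
As a 6×15 matrix over Z this has rank 5, with invariant factors (1,1,1,1,1).

The boundary map ∂_2: C_2 → C_1 maps a triangle to the signed sum of its edges. For instance
  ∂acf = cf − af + ac,
  ∂def = ef − df + de.
This gives a 15×10 integer matrix of rank 10; reducing to Smith normal form yields diagonal entries (1,1,1,1,1,1,1,1,1,2).

From H_k ≅ ker(∂_k) / im(∂_{k+1}) we obtain:

  H_1: rank ker ∂_1 − rank ∂_2 = (15 − 5) − 10 = 0, and ∂_2 has invariant factor 2 > 1, so H_1 ≅ Z_2.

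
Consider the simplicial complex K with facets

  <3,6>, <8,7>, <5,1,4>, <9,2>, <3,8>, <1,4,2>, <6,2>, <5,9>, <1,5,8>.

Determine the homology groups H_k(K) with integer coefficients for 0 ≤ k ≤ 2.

We work with the vertex ordering 1 < 2 < 3 < 4 < 5 < 6 < 7 < 8 < 9. The simplices of K, each written with vertices in increasing order, are:

  0-simplices (9): [1], [2], [3], [4], [5], [6], [7], [8], [9]
  1-simplices (13): [1,2], [1,4], [1,5], [1,8], [2,4], [2,6], [2,9], [3,6], [3,8], [4,5], [5,8], [5,9], [7,8]
  2-simplices (3): [1,2,4], [1,4,5], [1,5,8]

Hence C_0 ≅ Z^9, C_1 ≅ Z^13, C_2 ≅ Z^3.

∂_1: C_1 → C_0 maps an edge to its endpoints' difference, ∂[p,q] = q − p.
As a 9×13 matrix over Z this has rank 8, with invariant factors (1,1,1,1,1,1,1,1).

The boundary map ∂_2: C_2 → C_1 acts by ∂[p,q,r] = [q,r] − [p,r] + [p,q]. For instance
  ∂[1,2,4] = [2,4] − [1,4] + [1,2],
  ∂[1,4,5] = [4,5] − [1,5] + [1,4].
The 13×3 boundary matrix has rank 3 and Smith normal form diag(1,1,1).

Computing H_k = (kernel of ∂_k) / (image of ∂_{k+1}):

  H_0: rank C_0 − rank ∂_1 = 9 − 8 = 1, and the invariant factors of ∂_1 are all 1, so H_0 ≅ Z.
  H_1: rank ker ∂_1 − rank ∂_2 = (13 − 8) − 3 = 2, and the invariant factors of ∂_2 are all 1, so H_1 ≅ Z^2.
  H_2: rank ker ∂_2 − rank ∂_3 = (3 − 3) − 0 = 0, and there is no ∂_3, so H_2 ≅ 0.

As a check, the Euler characteristic is 9 − 13 + 3 = -1, which agrees with 1 − 2 + 0 = -1.

H_0 ≅ Z,  H_1 ≅ Z^2,  H_2 = 0.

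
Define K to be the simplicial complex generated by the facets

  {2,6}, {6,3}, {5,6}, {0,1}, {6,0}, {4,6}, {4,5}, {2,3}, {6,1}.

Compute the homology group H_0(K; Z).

H_0 = Z.

Take the total order 0 < 1 < 2 < 3 < 4 < 5 < 6 on the vertex set. Then K (dimension 1) consists of the simplices:

  0-simplices (7): [0], [1], [2], [3], [4], [5], [6]
  1-simplices (9): [0,1], [0,6], [1,6], [2,3], [2,6], [3,6], [4,5], [4,6], [5,6]

so the chain groups are C_0 ≅ Z^7, C_1 ≅ Z^9.

∂_1: C_1 → C_0 sends each edge [p,q] (with p < q) to q − p. For instance
  ∂[1,6] = [6] − [1].
The 7×9 boundary matrix has rank 6 and Smith normal form diag(1,1,1,1,1,1).

Reading off H_k = ker ∂_k / im ∂_{k+1}:

  H_0: rank C_0 − rank ∂_1 = 7 − 6 = 1, and the invariant factors of ∂_1 are all 1, so H_0 = Z.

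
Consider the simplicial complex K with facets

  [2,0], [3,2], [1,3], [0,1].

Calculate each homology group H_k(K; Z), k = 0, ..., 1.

We work with the vertex ordering 0 < 1 < 2 < 3. The simplices of K, each written with vertices in increasing order, are:

  0-simplices (4): [0], [1], [2], [3]
  1-simplices (4): [0,1], [0,2], [1,3], [2,3]

giving chain groups C_0 ≅ Z^4, C_1 ≅ Z^4.

Boundary ∂_1: C_1 → C_0 maps an edge to its endpoints' difference, ∂[p,q] = q − p.
As a 4×4 matrix over Z this has rank 3, with invariant factors (1,1,1).

From H_k ≅ ker(∂_k) / im(∂_{k+1}) we obtain:

  H_0: rank C_0 − rank ∂_1 = 4 − 3 = 1, and the invariant factors of ∂_1 are all 1, so H_0 = Z.
  H_1: rank ker ∂_1 − rank ∂_2 = (4 − 3) − 0 = 1, and there is no ∂_2, so H_1 = Z.

H_0 = Z,  H_1 = Z.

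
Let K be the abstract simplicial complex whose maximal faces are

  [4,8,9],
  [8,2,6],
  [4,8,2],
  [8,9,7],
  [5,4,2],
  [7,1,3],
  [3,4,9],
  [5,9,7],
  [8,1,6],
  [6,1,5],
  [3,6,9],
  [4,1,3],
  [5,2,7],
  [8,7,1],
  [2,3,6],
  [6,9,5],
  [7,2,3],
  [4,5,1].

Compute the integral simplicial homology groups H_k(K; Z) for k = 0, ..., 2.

We work with the vertex ordering 1 < 2 < 3 < 4 < 5 < 6 < 7 < 8 < 9. The simplices of K, each written with vertices in increasing order, are:

  0-simplices (9): [1], [2], [3], [4], [5], [6], [7], [8], [9]
  1-simplices (27): (27 of them)
  2-simplices (18): [1,3,4], [1,3,7], [1,4,5], [1,5,6], [1,6,8], [1,7,8], [2,3,6], [2,3,7], [2,4,5], [2,4,8], [2,5,7], [2,6,8], [3,4,9], [3,6,9], [4,8,9], [5,6,9], [5,7,9], [7,8,9]

so the chain groups are C_0 ≅ Z^9, C_1 ≅ Z^27, C_2 ≅ Z^18.

The boundary map ∂_1: C_1 → C_0 sends each edge [p,q] (with p < q) to q − p. For instance
  ∂[7,8] = [8] − [7].
This gives a 9×27 integer matrix of rank 8; reducing to Smith normal form yields diagonal entries (1,1,1,1,1,1,1,1).

∂_2: C_2 → C_1 sends each 2-simplex [p,q,r] to [q,r] − [p,r] + [p,q]. For instance
  ∂[5,6,9] = [6,9] − [5,9] + [5,6],
  ∂[5,7,9] = [7,9] − [5,9] + [5,7].
As a 27×18 matrix over Z this has rank 17, with invariant factors (1,1,1,1,1,1,1,1,1,1,1,1,1,1,1,1,1).

Now H_k = ker ∂_k / im ∂_{k+1}, so:

  H_0: rank C_0 − rank ∂_1 = 9 − 8 = 1, and the invariant factors of ∂_1 are all 1, so H_0 = Z.
  H_1: rank ker ∂_1 − rank ∂_2 = (27 − 8) − 17 = 2, and the invariant factors of ∂_2 are all 1, so H_1 = Z^2.
  H_2: rank ker ∂_2 − rank ∂_3 = (18 − 17) − 0 = 1, and there is no ∂_3, so H_2 = Z.

H_0 = Z,  H_1 = Z^2,  H_2 = Z.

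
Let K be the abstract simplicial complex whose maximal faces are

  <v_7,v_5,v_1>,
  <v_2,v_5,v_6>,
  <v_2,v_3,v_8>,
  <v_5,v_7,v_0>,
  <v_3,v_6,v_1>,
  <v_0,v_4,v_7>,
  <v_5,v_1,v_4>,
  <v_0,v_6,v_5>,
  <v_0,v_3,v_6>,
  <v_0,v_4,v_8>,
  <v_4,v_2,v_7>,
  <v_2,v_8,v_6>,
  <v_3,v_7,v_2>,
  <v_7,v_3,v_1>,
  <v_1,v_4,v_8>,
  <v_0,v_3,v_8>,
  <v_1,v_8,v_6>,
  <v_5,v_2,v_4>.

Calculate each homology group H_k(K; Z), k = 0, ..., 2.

H_0 = Z,  H_1 = Z × Z/2,  H_2 = 0.

Fix the vertex order v_0 < v_1 < v_2 < v_3 < v_4 < v_5 < v_6 < v_7 < v_8 and write every simplex with vertices in increasing order. Then dim K = 2 and the simplices of K are:

  0-simplices (9): [v_0], [v_1], [v_2], [v_3], [v_4], [v_5], [v_6], [v_7], [v_8]
  1-simplices (27): (27 of them)
  2-simplices (18): (18 of them)

giving chain groups C_0 ≅ Z^9, C_1 ≅ Z^27, C_2 ≅ Z^18.

The boundary map ∂_1: C_1 → C_0 maps an edge to its endpoints' difference, ∂[p,q] = q − p.
The resulting 9×27 matrix has rank 8, and its Smith normal form has invariant factors (1,1,1,1,1,1,1,1).

Boundary ∂_2: C_2 → C_1 sends each 2-simplex [p,q,r] to [q,r] − [p,r] + [p,q]. For instance
  ∂[v_0,v_5,v_6] = [v_5,v_6] − [v_0,v_6] + [v_0,v_5],
  ∂[v_2,v_3,v_8] = [v_3,v_8] − [v_2,v_8] + [v_2,v_3].
This gives a 27×18 integer matrix of rank 18; reducing to Smith normal form yields diagonal entries (1,1,1,1,1,1,1,1,1,1,1,1,1,1,1,1,1,2).

Computing H_k = (kernel of ∂_k) / (image of ∂_{k+1}):

  H_0: rank C_0 − rank ∂_1 = 9 − 8 = 1, and the invariant factors of ∂_1 are all 1, so H_0 = Z.
  H_1: rank ker ∂_1 − rank ∂_2 = (27 − 8) − 18 = 1, and ∂_2 has invariant factor 2 > 1, so H_1 = Z × Z/2.
  H_2: rank ker ∂_2 − rank ∂_3 = (18 − 18) − 0 = 0, and there is no ∂_3, so H_2 = 0.

As a check, the Euler characteristic is 9 − 27 + 18 = 0, which agrees with 1 − 1 + 0 = 0.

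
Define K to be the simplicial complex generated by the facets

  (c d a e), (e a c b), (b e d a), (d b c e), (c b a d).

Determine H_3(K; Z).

Order the vertices as a < b < c < d < e. Listing each simplex with vertices in this order, K has dimension 3 with simplices:

  0-simplices (5): a, b, c, d, e
  1-simplices (10): ab, ac, ad, ae, bc, bd, be, cd, ce, de
  2-simplices (10): abc, abd, abe, acd, ace, ade, bcd, bce, bde, cde
  3-simplices (5): abcd, abce, abde, acde, bcde

giving chain groups C_0 ≅ Z^5, C_1 ≅ Z^10, C_2 ≅ Z^10, C_3 ≅ Z^5.

The boundary map ∂_1: C_1 → C_0 maps an edge to its endpoints' difference, ∂[p,q] = q − p. For instance
  ∂ac = c − a.
The resulting 5×10 matrix has rank 4, and its Smith normal form has invariant factors (1,1,1,1).

Boundary ∂_2: C_2 → C_1 acts by ∂[p,q,r] = [q,r] − [p,r] + [p,q]. For instance
  ∂ace = ce − ae + ac,
  ∂abc = bc − ac + ab.
The 10×10 boundary matrix has rank 6 and Smith normal form diag(1,1,1,1,1,1).

Boundary ∂_3: C_3 → C_2 sends each 3-simplex σ to the alternating sum Σ_i (−1)^i (σ with its i-th vertex removed). For instance
  ∂abcd = bcd − acd + abd − abc,
  ∂acde = cde − ade + ace − acd.
The resulting 10×5 matrix has rank 4, and its Smith normal form has invariant factors (1,1,1,1).

Now H_k = ker ∂_k / im ∂_{k+1}, so:

  H_3: rank ker ∂_3 − rank ∂_4 = (5 − 4) − 0 = 1, and there is no ∂_4, so H_3 ≅ Z.

(K is a triangulation of the 3-sphere S^3.)

H_3 = Z.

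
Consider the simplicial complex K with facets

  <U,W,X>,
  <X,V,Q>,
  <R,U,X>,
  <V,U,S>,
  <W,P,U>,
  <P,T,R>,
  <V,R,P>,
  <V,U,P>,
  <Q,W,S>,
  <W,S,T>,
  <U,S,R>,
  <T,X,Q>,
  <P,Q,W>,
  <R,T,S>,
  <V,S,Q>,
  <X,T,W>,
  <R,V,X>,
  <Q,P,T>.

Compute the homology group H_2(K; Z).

Order the vertices as P < Q < R < S < T < U < V < W < X. Listing each simplex with vertices in this order, K has dimension 2 with simplices:

  0-simplices (9): P, Q, R, S, T, U, V, W, X
  1-simplices (27): PQ, PR, PT, PU, PV, PW, QS, QT, QV, QW, QX, RS, RT, RU, RV, RX, ST, SU, SV, SW, TW, TX, UV, UW, UX, VX, WX
  2-simplices (18): PQT, PQW, PRT, PRV, PUV, PUW, QSV, QSW, QTX, QVX, RST, RSU, RUX, RVX, STW, SUV, TWX, UWX

Hence C_0 ≅ Z^9, C_1 ≅ Z^27, C_2 ≅ Z^18.

The boundary map ∂_1: C_1 → C_0 maps an edge to its endpoints' difference, ∂[p,q] = q − p.
This gives a 9×27 integer matrix of rank 8; reducing to Smith normal form yields diagonal entries (1,1,1,1,1,1,1,1).

∂_2: C_2 → C_1 sends each 2-simplex [p,q,r] to [q,r] − [p,r] + [p,q]. For instance
  ∂PRV = RV − PV + PR,
  ∂UWX = WX − UX + UW.
The 27×18 boundary matrix has rank 18 and Smith normal form diag(1,1,1,1,1,1,1,1,1,1,1,1,1,1,1,1,1,2).

Reading off H_k = ker ∂_k / im ∂_{k+1}:

  H_2: rank ker ∂_2 − rank ∂_3 = (18 − 18) − 0 = 0, and there is no ∂_3, so H_2 ≅ 0.

H_2 ≅ 0.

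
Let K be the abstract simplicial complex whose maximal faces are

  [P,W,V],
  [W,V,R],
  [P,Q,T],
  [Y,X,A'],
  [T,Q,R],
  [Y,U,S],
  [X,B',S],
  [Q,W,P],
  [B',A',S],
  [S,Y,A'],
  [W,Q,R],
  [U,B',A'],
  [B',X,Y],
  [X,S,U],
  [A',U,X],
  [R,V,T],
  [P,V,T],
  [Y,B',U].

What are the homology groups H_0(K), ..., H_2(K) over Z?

H_0 ≅ Z^2,  H_1 ≅ Z/2,  H_2 ≅ Z.

K has 12 vertices, 27 edges, 18 triangles.
rank ∂_0 = 0, rank ∂_1 = 10 ⇒ b_0 = 12 − 0 − 10 = 2; all invariant factors of ∂_1 are 1 so no torsion. So H_0 = Z^2.
rank ∂_1 = 10, rank ∂_2 = 17 ⇒ b_1 = 27 − 10 − 17 = 0; ∂_2 has invariant factor(s) [2] giving torsion. So H_1 = Z/2.
rank ∂_2 = 17, rank ∂_3 = 0 ⇒ b_2 = 18 − 17 − 0 = 1. So H_2 = Z.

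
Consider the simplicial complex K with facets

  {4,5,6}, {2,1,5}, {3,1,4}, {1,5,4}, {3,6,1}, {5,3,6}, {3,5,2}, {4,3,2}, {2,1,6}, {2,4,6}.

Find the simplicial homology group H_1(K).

H_1 ≅ Z/2.

Fix the vertex order 1 < 2 < 3 < 4 < 5 < 6 and write every simplex with vertices in increasing order. Then dim K = 2 and the simplices of K are:

  0-simplices (6): [1], [2], [3], [4], [5], [6]
  1-simplices (15): [1,2], [1,3], [1,4], [1,5], [1,6], [2,3], [2,4], [2,5], [2,6], [3,4], [3,5], [3,6], [4,5], [4,6], [5,6]
  2-simplices (10): [1,2,5], [1,2,6], [1,3,4], [1,3,6], [1,4,5], [2,3,4], [2,3,5], [2,4,6], [3,5,6], [4,5,6]

Hence C_0 ≅ Z^6, C_1 ≅ Z^15, C_2 ≅ Z^10.

The boundary map ∂_1: C_1 → C_0 is given by ∂[p,q] = [q] − [p]. For instance
  ∂[5,6] = [6] − [5].
As a 6×15 matrix over Z this has rank 5, with invariant factors (1,1,1,1,1).

The boundary map ∂_2: C_2 → C_1 acts by ∂[p,q,r] = [q,r] − [p,r] + [p,q]. For instance
  ∂[4,5,6] = [5,6] − [4,6] + [4,5],
  ∂[2,3,4] = [3,4] − [2,4] + [2,3].
The resulting 15×10 matrix has rank 10, and its Smith normal form has invariant factors (1,1,1,1,1,1,1,1,1,2).

Reading off H_k = ker ∂_k / im ∂_{k+1}:

  H_1: rank ker ∂_1 − rank ∂_2 = (15 − 5) − 10 = 0, and ∂_2 has invariant factor 2 > 1, so H_1 = Z/2.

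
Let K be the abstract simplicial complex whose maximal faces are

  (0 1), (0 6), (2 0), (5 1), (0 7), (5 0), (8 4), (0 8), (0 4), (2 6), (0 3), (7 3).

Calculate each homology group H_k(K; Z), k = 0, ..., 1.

H_0 ≅ Z,  H_1 ≅ Z^4.

We work with the vertex ordering 0 < 1 < 2 < 3 < 4 < 5 < 6 < 7 < 8. The simplices of K, each written with vertices in increasing order, are:

  0-simplices (9): [0], [1], [2], [3], [4], [5], [6], [7], [8]
  1-simplices (12): [0,1], [0,2], [0,3], [0,4], [0,5], [0,6], [0,7], [0,8], [1,5], [2,6], [3,7], [4,8]

Hence C_0 ≅ Z^9, C_1 ≅ Z^12.

The boundary map ∂_1: C_1 → C_0 is given by ∂[p,q] = [q] − [p].
This gives a 9×12 integer matrix of rank 8; reducing to Smith normal form yields diagonal entries (1,1,1,1,1,1,1,1).

Now H_k = ker ∂_k / im ∂_{k+1}, so:

  H_0: rank C_0 − rank ∂_1 = 9 − 8 = 1, and the invariant factors of ∂_1 are all 1, so H_0 = Z.
  H_1: rank ker ∂_1 − rank ∂_2 = (12 − 8) − 0 = 4, and there is no ∂_2, so H_1 = Z^4.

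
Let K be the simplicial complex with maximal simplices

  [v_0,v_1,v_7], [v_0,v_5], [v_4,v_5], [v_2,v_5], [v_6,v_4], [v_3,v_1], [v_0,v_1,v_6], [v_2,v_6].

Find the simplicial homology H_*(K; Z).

H_0 = Z,  H_1 = Z^2,  H_2 = 0.

We work with the vertex ordering v_0 < v_1 < v_2 < v_3 < v_4 < v_5 < v_6 < v_7. The simplices of K, each written with vertices in increasing order, are:

  0-simplices (8): [v_0], [v_1], [v_2], [v_3], [v_4], [v_5], [v_6], [v_7]
  1-simplices (11): [v_0,v_1], [v_0,v_5], [v_0,v_6], [v_0,v_7], [v_1,v_3], [v_1,v_6], [v_1,v_7], [v_2,v_5], [v_2,v_6], [v_4,v_5], [v_4,v_6]
  2-simplices (2): [v_0,v_1,v_6], [v_0,v_1,v_7]

Hence C_0 ≅ Z^8, C_1 ≅ Z^11, C_2 ≅ Z^2.

Boundary ∂_1: C_1 → C_0 is given by ∂[p,q] = [q] − [p].
The resulting 8×11 matrix has rank 7, and its Smith normal form has invariant factors (1,1,1,1,1,1,1).

Boundary ∂_2: C_2 → C_1 sends each 2-simplex [p,q,r] to [q,r] − [p,r] + [p,q]. For instance
  ∂[v_0,v_1,v_7] = [v_1,v_7] − [v_0,v_7] + [v_0,v_1],
  ∂[v_0,v_1,v_6] = [v_1,v_6] − [v_0,v_6] + [v_0,v_1].
As a 11×2 matrix over Z this has rank 2, with invariant factors (1,1).

From H_k ≅ ker(∂_k) / im(∂_{k+1}) we obtain:

  H_0: rank C_0 − rank ∂_1 = 8 − 7 = 1, and the invariant factors of ∂_1 are all 1, so H_0 = Z.
  H_1: rank ker ∂_1 − rank ∂_2 = (11 − 7) − 2 = 2, and the invariant factors of ∂_2 are all 1, so H_1 = Z^2.
  H_2: rank ker ∂_2 − rank ∂_3 = (2 − 2) − 0 = 0, and there is no ∂_3, so H_2 = 0.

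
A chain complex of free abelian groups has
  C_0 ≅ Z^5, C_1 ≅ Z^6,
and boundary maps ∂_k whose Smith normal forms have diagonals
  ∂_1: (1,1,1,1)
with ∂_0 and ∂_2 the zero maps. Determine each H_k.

H_0 = Z,  H_1 = Z^2.

H_0: b_0 = 5 − 0 − 4 = 1; torsion from ∂_1 factors > 1: none. So H_0 = Z.
H_1: b_1 = 6 − 4 − 0 = 2; torsion from ∂_2 factors > 1: none. So H_1 = Z^2.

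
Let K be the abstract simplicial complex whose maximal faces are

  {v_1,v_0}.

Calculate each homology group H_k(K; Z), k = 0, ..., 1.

H_0 = Z,  H_1 = 0.

Take the total order v_0 < v_1 on the vertex set. Then K (dimension 1) consists of the simplices:

  0-simplices (2): [v_0], [v_1]
  1-simplices (1): [v_0,v_1]

Hence C_0 ≅ Z^2, C_1 ≅ Z^1.

Boundary ∂_1: C_1 → C_0 maps an edge to its endpoints' difference, ∂[p,q] = q − p. For instance
  ∂[v_0,v_1] = [v_1] − [v_0].
The resulting 2×1 matrix has rank 1, and its Smith normal form has invariant factors (1).

Reading off H_k = ker ∂_k / im ∂_{k+1}:

  H_0: rank C_0 − rank ∂_1 = 2 − 1 = 1, and the invariant factors of ∂_1 are all 1, so H_0 ≅ Z.
  H_1: rank ker ∂_1 − rank ∂_2 = (1 − 1) − 0 = 0, and there is no ∂_2, so H_1 ≅ 0.

As a check, the Euler characteristic is 2 − 1 = 1, which agrees with 1 − 0 = 1.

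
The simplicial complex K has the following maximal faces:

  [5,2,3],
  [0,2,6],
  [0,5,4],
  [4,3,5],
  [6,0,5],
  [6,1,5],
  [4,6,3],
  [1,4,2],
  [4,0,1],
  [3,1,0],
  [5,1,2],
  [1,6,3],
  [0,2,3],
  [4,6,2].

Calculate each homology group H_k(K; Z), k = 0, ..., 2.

We work with the vertex ordering 0 < 1 < 2 < 3 < 4 < 5 < 6. The simplices of K, each written with vertices in increasing order, are:

  0-simplices (7): [0], [1], [2], [3], [4], [5], [6]
  1-simplices (21): [0,1], [0,2], [0,3], [0,4], [0,5], [0,6], [1,2], [1,3], [1,4], [1,5], [1,6], [2,3], [2,4], [2,5], [2,6], [3,4], [3,5], [3,6], [4,5], [4,6], [5,6]
  2-simplices (14): [0,1,3], [0,1,4], [0,2,3], [0,2,6], [0,4,5], [0,5,6], [1,2,4], [1,2,5], [1,3,6], [1,5,6], [2,3,5], [2,4,6], [3,4,5], [3,4,6]

Hence C_0 ≅ Z^7, C_1 ≅ Z^21, C_2 ≅ Z^14.

The boundary map ∂_1: C_1 → C_0 is given by ∂[p,q] = [q] − [p].
As a 7×21 matrix over Z this has rank 6, with invariant factors (1,1,1,1,1,1).

∂_2: C_2 → C_1 maps a triangle to the signed sum of its edges. For instance
  ∂[0,1,3] = [1,3] − [0,3] + [0,1],
  ∂[2,4,6] = [4,6] − [2,6] + [2,4].
The resulting 21×14 matrix has rank 13, and its Smith normal form has invariant factors (1,1,1,1,1,1,1,1,1,1,1,1,1).

Computing H_k = (kernel of ∂_k) / (image of ∂_{k+1}):

  H_0: rank C_0 − rank ∂_1 = 7 − 6 = 1, and the invariant factors of ∂_1 are all 1, so H_0 = Z.
  H_1: rank ker ∂_1 − rank ∂_2 = (21 − 6) − 13 = 2, and the invariant factors of ∂_2 are all 1, so H_1 = Z^2.
  H_2: rank ker ∂_2 − rank ∂_3 = (14 − 13) − 0 = 1, and there is no ∂_3, so H_2 = Z.

(K is a triangulation of the torus T^2.)

H_0 = Z,  H_1 = Z^2,  H_2 = Z.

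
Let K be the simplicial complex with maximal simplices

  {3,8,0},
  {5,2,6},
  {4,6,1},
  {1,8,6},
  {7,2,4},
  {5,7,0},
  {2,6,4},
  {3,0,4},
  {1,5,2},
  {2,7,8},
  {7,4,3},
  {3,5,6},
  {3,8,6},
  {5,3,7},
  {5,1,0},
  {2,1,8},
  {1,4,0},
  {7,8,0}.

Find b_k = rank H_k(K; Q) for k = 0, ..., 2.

Order the vertices as 0 < 1 < 2 < 3 < 4 < 5 < 6 < 7 < 8. Listing each simplex with vertices in this order, K has dimension 2 with simplices:

  0-simplices (9): [0], [1], [2], [3], [4], [5], [6], [7], [8]
  1-simplices (27): (27 of them)
  2-simplices (18): [0,1,4], [0,1,5], [0,3,4], [0,3,8], [0,5,7], [0,7,8], [1,2,5], [1,2,8], [1,4,6], [1,6,8], [2,4,6], [2,4,7], [2,5,6], [2,7,8], [3,4,7], [3,5,6], [3,5,7], [3,6,8]

Hence C_0 ≅ Z^9, C_1 ≅ Z^27, C_2 ≅ Z^18.

∂_1: C_1 → C_0 is given by ∂[p,q] = [q] − [p]. For instance
  ∂[2,6] = [6] − [2].
As a 9×27 matrix over Z this has rank 8, with invariant factors (1,1,1,1,1,1,1,1).

∂_2: C_2 → C_1 acts by ∂[p,q,r] = [q,r] − [p,r] + [p,q]. For instance
  ∂[2,4,7] = [4,7] − [2,7] + [2,4],
  ∂[0,7,8] = [7,8] − [0,8] + [0,7].
This gives a 27×18 integer matrix of rank 18; reducing to Smith normal form yields diagonal entries (1,1,1,1,1,1,1,1,1,1,1,1,1,1,1,1,1,2).

Reading off H_k = ker ∂_k / im ∂_{k+1}:

  H_0: rank C_0 − rank ∂_1 = 9 − 8 = 1, and the invariant factors of ∂_1 are all 1, so H_0 ≅ Z.
  H_1: rank ker ∂_1 − rank ∂_2 = (27 − 8) − 18 = 1, and ∂_2 has invariant factor 2 > 1, so H_1 ≅ Z × Z/2.
  H_2: rank ker ∂_2 − rank ∂_3 = (18 − 18) − 0 = 0, and there is no ∂_3, so H_2 ≅ 0.

As a check, the Euler characteristic is 9 − 27 + 18 = 0, which agrees with 1 − 1 + 0 = 0.

Hence the Betti numbers are b_0 = 1, b_1 = 1, b_2 = 0.

b_0 = 1, b_1 = 1, b_2 = 0.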